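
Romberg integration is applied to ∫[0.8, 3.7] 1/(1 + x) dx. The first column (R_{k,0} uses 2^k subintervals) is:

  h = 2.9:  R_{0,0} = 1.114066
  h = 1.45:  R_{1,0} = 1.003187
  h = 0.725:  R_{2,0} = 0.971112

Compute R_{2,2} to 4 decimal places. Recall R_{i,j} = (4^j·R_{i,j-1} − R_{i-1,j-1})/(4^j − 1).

0.9600

R_{1,1} = 1.003187 + (1.003187 − 1.114066)/3 = 0.966227
R_{2,1} = 0.971112 + (0.971112 − 1.003187)/3 = 0.960420
R_{2,2} = 0.960420 + (0.960420 − 0.966227)/15 = 0.960033
(Column j=1 coincides with Simpson's rule on the same nodes.)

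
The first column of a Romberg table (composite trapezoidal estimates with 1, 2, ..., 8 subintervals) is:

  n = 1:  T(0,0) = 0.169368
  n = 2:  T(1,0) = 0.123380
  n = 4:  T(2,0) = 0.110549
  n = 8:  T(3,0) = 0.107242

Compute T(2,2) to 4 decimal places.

Richardson extrapolation on the trapezoidal column (denominator 4−1=3):
T(1,1) = (4·0.123380 − 0.169368) / 3 = 0.108051
T(2,1) = (4·0.110549 − 0.123380) / 3 = 0.106272
T(2,2) = (16·0.106272 − 0.108051) / 15 = 0.106153

0.1062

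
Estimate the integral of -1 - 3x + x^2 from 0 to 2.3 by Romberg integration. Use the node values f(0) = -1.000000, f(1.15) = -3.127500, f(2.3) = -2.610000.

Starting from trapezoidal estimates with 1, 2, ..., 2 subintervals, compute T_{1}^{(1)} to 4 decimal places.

T_{0}^{(0)} (trapezoid, 1 panel, h=2.3000): -4.151500
T_{1}^{(0)} (trapezoid, 2 panels, h=1.1500): -5.672375
T_{1}^{(1)} = -5.672375 + (-5.672375 − (-4.151500))/3 = -6.179333

-6.1793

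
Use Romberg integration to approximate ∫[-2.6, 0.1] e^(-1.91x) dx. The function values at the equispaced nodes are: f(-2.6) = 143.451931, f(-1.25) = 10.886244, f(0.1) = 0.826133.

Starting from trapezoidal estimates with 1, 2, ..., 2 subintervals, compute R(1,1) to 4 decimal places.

84.5204

R(0,0) (trapezoid, 1 panel, h=2.7000): 194.775386
R(1,0) (trapezoid, 2 panels, h=1.3500): 112.084123
R(1,1) = 112.084123 + (112.084123 − 194.775386)/3 = 84.520369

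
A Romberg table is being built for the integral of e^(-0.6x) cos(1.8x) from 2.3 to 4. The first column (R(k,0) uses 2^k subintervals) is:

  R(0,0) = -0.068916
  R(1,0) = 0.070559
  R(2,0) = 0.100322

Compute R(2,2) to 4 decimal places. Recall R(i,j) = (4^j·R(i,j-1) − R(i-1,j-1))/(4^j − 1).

0.1098

R(1,1) = 0.070559 + (0.070559 − (-0.068916))/3 = 0.117051
R(2,1) = 0.100322 + (0.100322 − 0.070559)/3 = 0.110243
R(2,2) = 0.110243 + (0.110243 − 0.117051)/15 = 0.109789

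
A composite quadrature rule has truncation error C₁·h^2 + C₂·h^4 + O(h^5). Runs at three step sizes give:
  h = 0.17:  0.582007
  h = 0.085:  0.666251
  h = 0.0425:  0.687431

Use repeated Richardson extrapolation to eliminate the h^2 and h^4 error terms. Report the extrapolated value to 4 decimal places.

0.6945

First eliminate the h^2 term (factor 2^2 = 4):
  B₁ = (4·0.666251 − 0.582007)/3 = 0.694332
  B₂ = (4·0.687431 − 0.666251)/3 = 0.694491
Then eliminate the h^4 term (factor 2^4 = 16):
  (16·0.694491 − 0.694332)/15 = 0.694502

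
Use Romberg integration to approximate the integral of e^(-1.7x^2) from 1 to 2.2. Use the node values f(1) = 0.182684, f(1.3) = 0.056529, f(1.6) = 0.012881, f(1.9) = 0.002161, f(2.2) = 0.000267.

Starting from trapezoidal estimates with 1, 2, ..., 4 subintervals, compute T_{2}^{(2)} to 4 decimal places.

0.0442

T_{0}^{(0)} (trapezoid, 1 panel, h=1.2000): 0.109771
T_{1}^{(0)} (trapezoid, 2 panels, h=0.6000): 0.062614
T_{2}^{(0)} (trapezoid, 4 panels, h=0.3000): 0.048914
T_{1}^{(1)} = 0.062614 + (0.062614 − 0.109771)/3 = 0.046895
T_{2}^{(1)} = 0.048914 + (0.048914 − 0.062614)/3 = 0.044347
T_{2}^{(2)} = 0.044347 + (0.044347 − 0.046895)/15 = 0.044177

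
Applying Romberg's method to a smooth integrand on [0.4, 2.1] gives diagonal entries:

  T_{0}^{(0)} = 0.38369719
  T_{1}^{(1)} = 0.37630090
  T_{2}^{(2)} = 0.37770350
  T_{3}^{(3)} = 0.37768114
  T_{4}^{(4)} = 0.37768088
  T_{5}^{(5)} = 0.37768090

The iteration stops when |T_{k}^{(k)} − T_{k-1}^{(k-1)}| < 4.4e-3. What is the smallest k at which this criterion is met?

k = 2

|T_{1}^{(1)} − T_{0}^{(0)}| = 0.00739629 ≥ 4.4e-3
|T_{2}^{(2)} − T_{1}^{(1)}| = 0.00140260 < 4.4e-3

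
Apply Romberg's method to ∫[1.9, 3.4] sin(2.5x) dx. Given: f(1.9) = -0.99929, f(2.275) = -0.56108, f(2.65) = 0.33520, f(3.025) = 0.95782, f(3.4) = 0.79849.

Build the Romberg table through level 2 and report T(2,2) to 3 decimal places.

T(0,0) (trapezoid, 1 panel, h=1.5000): -0.15060
T(1,0) (trapezoid, 2 panels, h=0.7500): 0.17610
T(2,0) (trapezoid, 4 panels, h=0.3750): 0.23683
T(1,1) = 0.17610 + (0.17610 − (-0.15060))/3 = 0.28500
T(2,1) = 0.23683 + (0.23683 − 0.17610)/3 = 0.25707
T(2,2) = 0.25707 + (0.25707 − 0.28500)/15 = 0.25521

0.255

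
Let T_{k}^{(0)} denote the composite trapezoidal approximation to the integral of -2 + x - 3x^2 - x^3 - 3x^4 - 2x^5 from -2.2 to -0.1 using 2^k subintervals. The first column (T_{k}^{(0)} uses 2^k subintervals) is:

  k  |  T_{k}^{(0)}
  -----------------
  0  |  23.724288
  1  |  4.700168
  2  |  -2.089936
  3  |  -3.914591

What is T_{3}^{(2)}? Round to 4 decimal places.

Richardson extrapolation on the trapezoidal column (denominator 4−1=3):
T_{2}^{(1)} = -2.089936 + (-2.089936 − 4.700168)/3 = -4.353304
T_{3}^{(1)} = (4·(-3.914591) − (-2.089936)) / 3 = -4.522809
T_{3}^{(2)} = -4.522809 + (-4.522809 − (-4.353304))/15 = -4.534109

-4.5341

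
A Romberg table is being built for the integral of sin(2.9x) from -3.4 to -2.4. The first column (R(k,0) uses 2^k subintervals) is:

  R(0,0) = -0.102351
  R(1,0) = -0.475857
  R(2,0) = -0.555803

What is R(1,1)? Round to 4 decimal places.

R(1,1) = (4·(-0.475857) − (-0.102351)) / 3 = -0.600359
(Column j=1 coincides with Simpson's rule on the same nodes.)

-0.6004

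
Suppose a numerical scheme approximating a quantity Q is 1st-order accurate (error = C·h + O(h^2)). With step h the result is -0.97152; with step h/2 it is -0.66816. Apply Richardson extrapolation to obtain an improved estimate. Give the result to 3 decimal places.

The leading error scales as h; refining by a factor of 2 reduces it by 2^1 = 2.
Extrapolated value = (2·A(h/2) − A(h)) / (2 − 1)
= (2·(-0.66816) − (-0.97152)) / 1
= -0.36480 / 1 = -0.36480

-0.365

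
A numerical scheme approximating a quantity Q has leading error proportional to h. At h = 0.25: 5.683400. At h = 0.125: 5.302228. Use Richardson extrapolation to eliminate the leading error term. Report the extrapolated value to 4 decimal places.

4.9211

Extrapolated value = (2·A(h/2) − A(h)) / (2 − 1)
= (2·5.302228 − 5.683400) / 1
= 4.921056 / 1 = 4.921056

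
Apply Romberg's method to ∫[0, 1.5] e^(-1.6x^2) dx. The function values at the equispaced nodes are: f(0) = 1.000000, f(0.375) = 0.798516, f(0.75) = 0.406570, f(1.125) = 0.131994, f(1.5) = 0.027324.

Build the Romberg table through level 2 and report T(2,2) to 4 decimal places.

0.6974

T(0,0) (trapezoid, 1 panel, h=1.5000): 0.770493
T(1,0) (trapezoid, 2 panels, h=0.7500): 0.690174
T(2,0) (trapezoid, 4 panels, h=0.3750): 0.694028
T(1,1) = 0.690174 + (0.690174 − 0.770493)/3 = 0.663401
T(2,1) = 0.694028 + (0.694028 − 0.690174)/3 = 0.695313
T(2,2) = 0.695313 + (0.695313 − 0.663401)/15 = 0.697440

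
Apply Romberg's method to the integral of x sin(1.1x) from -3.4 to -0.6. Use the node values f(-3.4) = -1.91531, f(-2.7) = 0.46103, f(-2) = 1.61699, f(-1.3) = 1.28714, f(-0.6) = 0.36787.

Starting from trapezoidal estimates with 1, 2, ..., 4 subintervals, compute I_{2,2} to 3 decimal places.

I_{0,0} (trapezoid, 1 panel, h=2.8000): -2.16642
I_{1,0} (trapezoid, 2 panels, h=1.4000): 1.18058
I_{2,0} (trapezoid, 4 panels, h=0.7000): 1.81401
I_{1,1} = 1.18058 + (1.18058 − (-2.16642))/3 = 2.29625
I_{2,1} = 1.81401 + (1.81401 − 1.18058)/3 = 2.02515
I_{2,2} = 2.02515 + (2.02515 − 2.29625)/15 = 2.00708

2.007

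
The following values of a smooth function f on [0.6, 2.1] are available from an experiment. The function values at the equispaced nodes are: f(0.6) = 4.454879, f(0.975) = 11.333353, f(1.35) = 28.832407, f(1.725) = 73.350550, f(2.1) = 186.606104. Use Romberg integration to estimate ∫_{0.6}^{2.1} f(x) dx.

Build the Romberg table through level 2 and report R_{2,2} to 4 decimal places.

R_{0,0} (trapezoid, 1 panel, h=1.5000): 143.295737
R_{1,0} (trapezoid, 2 panels, h=0.7500): 93.272174
R_{2,0} (trapezoid, 4 panels, h=0.3750): 78.392551
R_{1,1} = 93.272174 + (93.272174 − 143.295737)/3 = 76.597653
R_{2,1} = 78.392551 + (78.392551 − 93.272174)/3 = 73.432677
R_{2,2} = 73.432677 + (73.432677 − 76.597653)/15 = 73.221679

73.2217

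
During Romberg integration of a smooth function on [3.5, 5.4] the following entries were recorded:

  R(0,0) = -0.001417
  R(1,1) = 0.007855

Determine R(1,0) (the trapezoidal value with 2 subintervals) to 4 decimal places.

0.0055

From R(1,1) = (4·R(1,0) − R(0,0))/3, solve for R(1,0):
4·R(1,0) = 3·0.007855 + (-0.001417) = 0.022148
R(1,0) = 0.005537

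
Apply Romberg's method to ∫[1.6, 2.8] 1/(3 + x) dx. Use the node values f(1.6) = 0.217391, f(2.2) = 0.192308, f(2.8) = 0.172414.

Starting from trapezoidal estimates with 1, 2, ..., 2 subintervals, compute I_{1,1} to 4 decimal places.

I_{0,0} (trapezoid, 1 panel, h=1.2000): 0.233883
I_{1,0} (trapezoid, 2 panels, h=0.6000): 0.232326
I_{1,1} = 0.232326 + (0.232326 − 0.233883)/3 = 0.231807

0.2318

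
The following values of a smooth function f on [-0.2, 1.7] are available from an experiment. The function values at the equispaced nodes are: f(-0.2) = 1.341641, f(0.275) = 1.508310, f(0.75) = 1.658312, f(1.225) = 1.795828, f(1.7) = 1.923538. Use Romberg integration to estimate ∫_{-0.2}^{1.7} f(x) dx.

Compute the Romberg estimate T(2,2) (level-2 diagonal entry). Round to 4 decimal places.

3.1348

T(0,0) (trapezoid, 1 panel, h=1.9000): 3.101920
T(1,0) (trapezoid, 2 panels, h=0.9500): 3.126356
T(2,0) (trapezoid, 4 panels, h=0.4750): 3.132644
T(1,1) = 3.126356 + (3.126356 − 3.101920)/3 = 3.134501
T(2,1) = 3.132644 + (3.132644 − 3.126356)/3 = 3.134740
T(2,2) = 3.134740 + (3.134740 − 3.134501)/15 = 3.134756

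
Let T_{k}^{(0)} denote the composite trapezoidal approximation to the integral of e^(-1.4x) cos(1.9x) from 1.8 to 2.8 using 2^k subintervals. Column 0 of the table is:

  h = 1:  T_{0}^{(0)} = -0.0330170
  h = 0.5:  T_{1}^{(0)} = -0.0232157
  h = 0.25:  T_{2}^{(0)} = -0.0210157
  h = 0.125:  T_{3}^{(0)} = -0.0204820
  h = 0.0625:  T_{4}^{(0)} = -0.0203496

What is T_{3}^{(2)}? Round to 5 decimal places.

Richardson extrapolation on the trapezoidal column (denominator 4−1=3):
T_{2}^{(1)} = -0.0210157 + (-0.0210157 − (-0.0232157))/3 = -0.0202824
T_{3}^{(1)} = -0.0204820 + (-0.0204820 − (-0.0210157))/3 = -0.0203041
T_{3}^{(2)} = (16·(-0.0203041) − (-0.0202824)) / 15 = -0.0203055

-0.02031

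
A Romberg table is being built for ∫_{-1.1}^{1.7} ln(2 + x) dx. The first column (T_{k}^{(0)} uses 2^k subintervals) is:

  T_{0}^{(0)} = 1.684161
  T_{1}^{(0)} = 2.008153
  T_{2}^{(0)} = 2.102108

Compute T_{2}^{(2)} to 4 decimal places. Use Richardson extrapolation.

Richardson extrapolation on the trapezoidal column (denominator 4−1=3):
T_{1}^{(1)} = 2.008153 + (2.008153 − 1.684161)/3 = 2.116150
T_{2}^{(1)} = (4·2.102108 − 2.008153) / 3 = 2.133426
T_{2}^{(2)} = (16·2.133426 − 2.116150) / 15 = 2.134578

2.1346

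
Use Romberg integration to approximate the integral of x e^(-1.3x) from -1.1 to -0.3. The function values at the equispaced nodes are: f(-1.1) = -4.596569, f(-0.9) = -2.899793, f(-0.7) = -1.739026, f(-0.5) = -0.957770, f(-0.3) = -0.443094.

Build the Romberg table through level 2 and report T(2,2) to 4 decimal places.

-1.5963

T(0,0) (trapezoid, 1 panel, h=0.8000): -2.015865
T(1,0) (trapezoid, 2 panels, h=0.4000): -1.703543
T(2,0) (trapezoid, 4 panels, h=0.2000): -1.623284
T(1,1) = -1.703543 + (-1.703543 − (-2.015865))/3 = -1.599436
T(2,1) = -1.623284 + (-1.623284 − (-1.703543))/3 = -1.596531
T(2,2) = -1.596531 + (-1.596531 − (-1.599436))/15 = -1.596337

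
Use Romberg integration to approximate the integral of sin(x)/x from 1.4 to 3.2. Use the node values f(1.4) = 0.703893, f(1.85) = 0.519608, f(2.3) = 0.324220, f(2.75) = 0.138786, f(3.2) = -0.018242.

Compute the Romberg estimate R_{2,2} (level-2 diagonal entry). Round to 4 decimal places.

R_{0,0} (trapezoid, 1 panel, h=1.8000): 0.617086
R_{1,0} (trapezoid, 2 panels, h=0.9000): 0.600341
R_{2,0} (trapezoid, 4 panels, h=0.4500): 0.596448
R_{1,1} = 0.600341 + (0.600341 − 0.617086)/3 = 0.594759
R_{2,1} = 0.596448 + (0.596448 − 0.600341)/3 = 0.595150
R_{2,2} = 0.595150 + (0.595150 − 0.594759)/15 = 0.595176

0.5952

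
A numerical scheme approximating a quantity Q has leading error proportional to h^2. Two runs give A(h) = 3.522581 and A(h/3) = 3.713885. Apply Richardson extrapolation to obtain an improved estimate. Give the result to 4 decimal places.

Extrapolated value = (9·A(h/3) − A(h)) / (9 − 1)
= (9·3.713885 − 3.522581) / 8
= 29.902384 / 8 = 3.737798

3.7378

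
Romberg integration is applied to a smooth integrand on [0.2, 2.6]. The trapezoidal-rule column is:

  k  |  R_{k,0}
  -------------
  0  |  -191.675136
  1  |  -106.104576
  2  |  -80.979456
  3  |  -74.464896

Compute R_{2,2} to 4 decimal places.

-72.2726

Richardson extrapolation on the trapezoidal column (denominator 4−1=3):
R_{1,1} = (4·(-106.104576) − (-191.675136)) / 3 = -77.581056
R_{2,1} = (4·(-80.979456) − (-106.104576)) / 3 = -72.604416
R_{2,2} = -72.604416 + (-72.604416 − (-77.581056))/15 = -72.272640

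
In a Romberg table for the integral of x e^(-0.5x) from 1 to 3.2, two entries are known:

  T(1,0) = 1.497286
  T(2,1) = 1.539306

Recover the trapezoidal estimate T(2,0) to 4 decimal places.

From T(2,1) = (4·T(2,0) − T(1,0))/3, solve for T(2,0):
4·T(2,0) = 3·1.539306 + 1.497286 = 6.115204
T(2,0) = 1.528801

1.5288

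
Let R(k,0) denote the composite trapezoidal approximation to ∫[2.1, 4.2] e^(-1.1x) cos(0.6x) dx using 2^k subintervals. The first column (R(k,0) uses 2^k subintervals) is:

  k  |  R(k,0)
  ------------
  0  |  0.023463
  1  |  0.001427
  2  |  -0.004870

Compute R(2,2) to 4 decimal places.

Richardson extrapolation on the trapezoidal column (denominator 4−1=3):
R(1,1) = 0.001427 + (0.001427 − 0.023463)/3 = -0.005918
R(2,1) = (4·(-0.004870) − 0.001427) / 3 = -0.006969
R(2,2) = (16·(-0.006969) − (-0.005918)) / 15 = -0.007039

-0.0070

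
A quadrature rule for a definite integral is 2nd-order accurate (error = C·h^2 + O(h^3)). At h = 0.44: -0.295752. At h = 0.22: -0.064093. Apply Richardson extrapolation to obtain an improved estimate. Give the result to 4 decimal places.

Extrapolated value = (4·A(h/2) − A(h)) / (4 − 1)
= (4·(-0.064093) − (-0.295752)) / 3
= 0.039380 / 3 = 0.013127

0.0131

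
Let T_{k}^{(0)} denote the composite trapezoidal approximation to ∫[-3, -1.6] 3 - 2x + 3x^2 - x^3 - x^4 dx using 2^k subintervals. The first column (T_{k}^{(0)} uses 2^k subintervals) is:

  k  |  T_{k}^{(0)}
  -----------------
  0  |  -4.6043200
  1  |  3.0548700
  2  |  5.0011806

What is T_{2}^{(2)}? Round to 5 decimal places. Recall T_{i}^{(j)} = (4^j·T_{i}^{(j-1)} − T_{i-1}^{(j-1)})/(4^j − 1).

5.65275

Richardson extrapolation on the trapezoidal column (denominator 4−1=3):
T_{1}^{(1)} = 3.0548700 + (3.0548700 − (-4.6043200))/3 = 5.6079333
T_{2}^{(1)} = 5.0011806 + (5.0011806 − 3.0548700)/3 = 5.6499508
T_{2}^{(2)} = (16·5.6499508 − 5.6079333) / 15 = 5.6527520
(Column j=1 coincides with Simpson's rule on the same nodes.)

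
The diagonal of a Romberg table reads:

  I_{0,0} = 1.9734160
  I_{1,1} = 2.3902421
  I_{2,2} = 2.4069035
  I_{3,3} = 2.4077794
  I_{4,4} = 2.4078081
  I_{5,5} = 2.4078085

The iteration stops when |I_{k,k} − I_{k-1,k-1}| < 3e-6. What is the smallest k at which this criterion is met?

k = 5

|I_{1,1} − I_{0,0}| = 0.4168261 ≥ 3e-6
|I_{2,2} − I_{1,1}| = 0.0166614 ≥ 3e-6
|I_{3,3} − I_{2,2}| = 0.0008759 ≥ 3e-6
|I_{4,4} − I_{3,3}| = 0.0000287 ≥ 3e-6
|I_{5,5} − I_{4,4}| = 0.0000004 < 3e-6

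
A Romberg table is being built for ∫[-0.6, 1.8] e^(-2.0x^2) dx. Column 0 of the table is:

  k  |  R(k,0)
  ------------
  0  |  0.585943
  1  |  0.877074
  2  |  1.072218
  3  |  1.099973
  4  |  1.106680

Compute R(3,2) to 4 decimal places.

Richardson extrapolation on the trapezoidal column (denominator 4−1=3):
R(2,1) = 1.072218 + (1.072218 − 0.877074)/3 = 1.137266
R(3,1) = 1.099973 + (1.099973 − 1.072218)/3 = 1.109225
R(3,2) = (16·1.109225 − 1.137266) / 15 = 1.107356
(Column j=1 coincides with Simpson's rule on the same nodes.)

1.1074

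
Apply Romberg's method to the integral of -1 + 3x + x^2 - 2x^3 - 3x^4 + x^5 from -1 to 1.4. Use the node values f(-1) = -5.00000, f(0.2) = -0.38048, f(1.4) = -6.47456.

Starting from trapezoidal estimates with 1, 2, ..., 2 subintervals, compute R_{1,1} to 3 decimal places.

R_{0,0} (trapezoid, 1 panel, h=2.4000): -13.76947
R_{1,0} (trapezoid, 2 panels, h=1.2000): -7.34131
R_{1,1} = -7.34131 + (-7.34131 − (-13.76947))/3 = -5.19859

-5.199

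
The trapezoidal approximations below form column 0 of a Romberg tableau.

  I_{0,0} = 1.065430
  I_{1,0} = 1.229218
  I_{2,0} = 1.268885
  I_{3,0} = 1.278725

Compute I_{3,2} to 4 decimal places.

Richardson extrapolation on the trapezoidal column (denominator 4−1=3):
I_{2,1} = (4·1.268885 − 1.229218) / 3 = 1.282107
I_{3,1} = 1.278725 + (1.278725 − 1.268885)/3 = 1.282005
I_{3,2} = (16·1.282005 − 1.282107) / 15 = 1.281998

1.2820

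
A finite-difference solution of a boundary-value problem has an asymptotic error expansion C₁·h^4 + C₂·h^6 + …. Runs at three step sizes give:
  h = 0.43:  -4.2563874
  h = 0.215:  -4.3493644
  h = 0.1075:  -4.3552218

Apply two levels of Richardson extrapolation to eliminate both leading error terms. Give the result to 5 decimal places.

-4.35561

First eliminate the h^4 term (factor 2^4 = 16):
  B₁ = (16·(-4.3493644) − (-4.2563874))/15 = -4.3555629
  B₂ = (16·(-4.3552218) − (-4.3493644))/15 = -4.3556123
Then eliminate the h^6 term (factor 2^6 = 64):
  (64·(-4.3556123) − (-4.3555629))/63 = -4.3556131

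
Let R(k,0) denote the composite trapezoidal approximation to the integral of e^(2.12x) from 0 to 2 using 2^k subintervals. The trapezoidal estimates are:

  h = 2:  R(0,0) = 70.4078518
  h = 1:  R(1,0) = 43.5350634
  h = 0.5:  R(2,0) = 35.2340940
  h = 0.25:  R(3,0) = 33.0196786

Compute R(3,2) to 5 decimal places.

32.26917

R(2,1) = (4·35.2340940 − 43.5350634) / 3 = 32.4671042
R(3,1) = 33.0196786 + (33.0196786 − 35.2340940)/3 = 32.2815401
R(3,2) = (16·32.2815401 − 32.4671042) / 15 = 32.2691692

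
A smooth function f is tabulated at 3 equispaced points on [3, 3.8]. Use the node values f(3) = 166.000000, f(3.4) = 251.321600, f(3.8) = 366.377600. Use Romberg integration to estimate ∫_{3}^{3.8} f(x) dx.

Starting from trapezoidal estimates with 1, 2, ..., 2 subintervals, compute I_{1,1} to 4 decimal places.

I_{0,0} (trapezoid, 1 panel, h=0.8000): 212.951040
I_{1,0} (trapezoid, 2 panels, h=0.4000): 207.004160
I_{1,1} = 207.004160 + (207.004160 − 212.951040)/3 = 205.021867

205.0219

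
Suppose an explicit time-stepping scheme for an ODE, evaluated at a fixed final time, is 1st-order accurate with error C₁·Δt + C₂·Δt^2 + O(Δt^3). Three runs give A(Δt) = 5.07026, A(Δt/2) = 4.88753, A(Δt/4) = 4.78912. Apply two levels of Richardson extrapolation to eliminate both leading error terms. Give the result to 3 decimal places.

4.686

First eliminate the Δt term (factor 2^1 = 2):
  B₁ = (2·4.88753 − 5.07026)/1 = 4.70480
  B₂ = (2·4.78912 − 4.88753)/1 = 4.69071
Then eliminate the Δt^2 term (factor 2^2 = 4):
  (4·4.69071 − 4.70480)/3 = 4.68601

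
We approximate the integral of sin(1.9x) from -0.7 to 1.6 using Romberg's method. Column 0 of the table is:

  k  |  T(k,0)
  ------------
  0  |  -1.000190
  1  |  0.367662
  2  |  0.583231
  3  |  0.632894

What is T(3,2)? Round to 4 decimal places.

0.6491

T(2,1) = (4·0.583231 − 0.367662) / 3 = 0.655087
T(3,1) = 0.632894 + (0.632894 − 0.583231)/3 = 0.649448
T(3,2) = 0.649448 + (0.649448 − 0.655087)/15 = 0.649072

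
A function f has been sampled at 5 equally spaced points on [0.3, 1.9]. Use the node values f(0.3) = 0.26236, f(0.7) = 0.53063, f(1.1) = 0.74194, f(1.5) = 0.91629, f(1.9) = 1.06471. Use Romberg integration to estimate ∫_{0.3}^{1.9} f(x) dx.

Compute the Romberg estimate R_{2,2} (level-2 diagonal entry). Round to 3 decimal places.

R_{0,0} (trapezoid, 1 panel, h=1.6000): 1.06166
R_{1,0} (trapezoid, 2 panels, h=0.8000): 1.12438
R_{2,0} (trapezoid, 4 panels, h=0.4000): 1.14096
R_{1,1} = 1.12438 + (1.12438 − 1.06166)/3 = 1.14529
R_{2,1} = 1.14096 + (1.14096 − 1.12438)/3 = 1.14649
R_{2,2} = 1.14649 + (1.14649 − 1.14529)/15 = 1.14657

1.147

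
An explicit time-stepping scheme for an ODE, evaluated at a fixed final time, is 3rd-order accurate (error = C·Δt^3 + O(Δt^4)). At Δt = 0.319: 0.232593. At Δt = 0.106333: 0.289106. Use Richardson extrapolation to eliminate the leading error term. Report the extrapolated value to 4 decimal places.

The leading error scales as Δt^3; refining by a factor of 3 reduces it by 3^3 = 27.
Extrapolated value = (27·A(Δt/3) − A(Δt)) / (27 − 1)
= (27·0.289106 − 0.232593) / 26
= 7.573269 / 26 = 0.291280

0.2913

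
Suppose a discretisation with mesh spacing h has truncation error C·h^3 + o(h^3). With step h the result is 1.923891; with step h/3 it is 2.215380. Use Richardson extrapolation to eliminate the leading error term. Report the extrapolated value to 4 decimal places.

The leading error scales as h^3; refining by a factor of 3 reduces it by 3^3 = 27.
Extrapolated value = (27·A(h/3) − A(h)) / (27 − 1)
= (27·2.215380 − 1.923891) / 26
= 57.891369 / 26 = 2.226591

2.2266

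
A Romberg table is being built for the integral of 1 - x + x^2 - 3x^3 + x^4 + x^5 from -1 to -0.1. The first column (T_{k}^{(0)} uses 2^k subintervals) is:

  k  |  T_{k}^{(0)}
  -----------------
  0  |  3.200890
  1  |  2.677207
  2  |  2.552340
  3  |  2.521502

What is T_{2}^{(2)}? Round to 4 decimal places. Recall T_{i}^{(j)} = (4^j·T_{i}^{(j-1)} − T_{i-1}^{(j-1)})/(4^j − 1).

Richardson extrapolation on the trapezoidal column (denominator 4−1=3):
T_{1}^{(1)} = (4·2.677207 − 3.200890) / 3 = 2.502646
T_{2}^{(1)} = 2.552340 + (2.552340 − 2.677207)/3 = 2.510718
T_{2}^{(2)} = 2.510718 + (2.510718 − 2.502646)/15 = 2.511256

2.5113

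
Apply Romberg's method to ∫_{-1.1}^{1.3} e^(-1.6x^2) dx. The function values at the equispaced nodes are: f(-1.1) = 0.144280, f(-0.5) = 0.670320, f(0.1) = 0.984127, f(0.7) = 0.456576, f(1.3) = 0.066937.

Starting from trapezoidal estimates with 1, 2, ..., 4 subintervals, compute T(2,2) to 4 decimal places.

T(0,0) (trapezoid, 1 panel, h=2.4000): 0.253460
T(1,0) (trapezoid, 2 panels, h=1.2000): 1.307683
T(2,0) (trapezoid, 4 panels, h=0.6000): 1.329979
T(1,1) = 1.307683 + (1.307683 − 0.253460)/3 = 1.659091
T(2,1) = 1.329979 + (1.329979 − 1.307683)/3 = 1.337411
T(2,2) = 1.337411 + (1.337411 − 1.659091)/15 = 1.315966

1.3160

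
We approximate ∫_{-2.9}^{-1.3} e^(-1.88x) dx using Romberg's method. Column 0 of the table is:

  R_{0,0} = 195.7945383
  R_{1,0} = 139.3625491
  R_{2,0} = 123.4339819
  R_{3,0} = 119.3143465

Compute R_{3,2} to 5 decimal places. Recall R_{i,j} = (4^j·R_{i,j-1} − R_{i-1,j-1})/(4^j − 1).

R_{2,1} = (4·123.4339819 − 139.3625491) / 3 = 118.1244595
R_{3,1} = 119.3143465 + (119.3143465 − 123.4339819)/3 = 117.9411347
R_{3,2} = (16·117.9411347 − 118.1244595) / 15 = 117.9289130
(Column j=1 coincides with Simpson's rule on the same nodes.)

117.92891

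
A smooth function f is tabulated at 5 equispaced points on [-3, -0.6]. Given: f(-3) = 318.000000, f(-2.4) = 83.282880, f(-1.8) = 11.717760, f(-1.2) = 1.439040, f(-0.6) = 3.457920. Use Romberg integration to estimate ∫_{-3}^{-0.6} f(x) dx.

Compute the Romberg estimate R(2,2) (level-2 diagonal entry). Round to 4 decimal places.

136.0512

R(0,0) (trapezoid, 1 panel, h=2.4000): 385.749504
R(1,0) (trapezoid, 2 panels, h=1.2000): 206.936064
R(2,0) (trapezoid, 4 panels, h=0.6000): 154.301184
R(1,1) = 206.936064 + (206.936064 − 385.749504)/3 = 147.331584
R(2,1) = 154.301184 + (154.301184 − 206.936064)/3 = 136.756224
R(2,2) = 136.756224 + (136.756224 − 147.331584)/15 = 136.051200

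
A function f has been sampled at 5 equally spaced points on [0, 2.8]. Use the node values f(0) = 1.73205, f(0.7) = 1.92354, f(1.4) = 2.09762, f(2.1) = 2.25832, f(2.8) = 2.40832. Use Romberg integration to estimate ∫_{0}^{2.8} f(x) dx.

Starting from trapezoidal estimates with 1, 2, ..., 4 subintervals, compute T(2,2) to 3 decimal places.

5.848

T(0,0) (trapezoid, 1 panel, h=2.8000): 5.79652
T(1,0) (trapezoid, 2 panels, h=1.4000): 5.83493
T(2,0) (trapezoid, 4 panels, h=0.7000): 5.84477
T(1,1) = 5.83493 + (5.83493 − 5.79652)/3 = 5.84773
T(2,1) = 5.84477 + (5.84477 − 5.83493)/3 = 5.84805
T(2,2) = 5.84805 + (5.84805 − 5.84773)/15 = 5.84807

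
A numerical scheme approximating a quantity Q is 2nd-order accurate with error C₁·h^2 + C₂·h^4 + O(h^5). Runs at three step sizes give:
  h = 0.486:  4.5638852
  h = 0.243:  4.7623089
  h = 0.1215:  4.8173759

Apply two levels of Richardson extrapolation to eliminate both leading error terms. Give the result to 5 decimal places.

4.83622

First eliminate the h^2 term (factor 2^2 = 4):
  B₁ = (4·4.7623089 − 4.5638852)/3 = 4.8284501
  B₂ = (4·4.8173759 − 4.7623089)/3 = 4.8357316
Then eliminate the h^4 term (factor 2^4 = 16):
  (16·4.8357316 − 4.8284501)/15 = 4.8362170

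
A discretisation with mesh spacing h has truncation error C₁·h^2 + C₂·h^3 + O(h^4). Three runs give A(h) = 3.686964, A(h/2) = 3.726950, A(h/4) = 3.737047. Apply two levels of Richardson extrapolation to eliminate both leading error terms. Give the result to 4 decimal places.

3.7404

First eliminate the h^2 term (factor 2^2 = 4):
  B₁ = (4·3.726950 − 3.686964)/3 = 3.740279
  B₂ = (4·3.737047 − 3.726950)/3 = 3.740413
Then eliminate the h^3 term (factor 2^3 = 8):
  (8·3.740413 − 3.740279)/7 = 3.740432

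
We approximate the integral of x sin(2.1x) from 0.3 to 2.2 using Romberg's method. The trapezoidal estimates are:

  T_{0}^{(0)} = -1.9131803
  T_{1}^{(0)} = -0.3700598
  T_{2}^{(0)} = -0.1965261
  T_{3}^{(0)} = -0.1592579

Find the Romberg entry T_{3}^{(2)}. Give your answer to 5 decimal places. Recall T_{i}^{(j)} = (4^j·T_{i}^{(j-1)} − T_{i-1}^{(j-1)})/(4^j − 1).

T_{2}^{(1)} = (4·(-0.1965261) − (-0.3700598)) / 3 = -0.1386815
T_{3}^{(1)} = (4·(-0.1592579) − (-0.1965261)) / 3 = -0.1468352
T_{3}^{(2)} = (16·(-0.1468352) − (-0.1386815)) / 15 = -0.1473788
(Column j=1 coincides with Simpson's rule on the same nodes.)

-0.14738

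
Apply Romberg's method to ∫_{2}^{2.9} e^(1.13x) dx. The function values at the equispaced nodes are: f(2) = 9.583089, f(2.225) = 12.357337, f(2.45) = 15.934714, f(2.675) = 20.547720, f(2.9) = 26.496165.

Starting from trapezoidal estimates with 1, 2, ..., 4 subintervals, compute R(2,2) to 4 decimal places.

14.9673

R(0,0) (trapezoid, 1 panel, h=0.9000): 16.235664
R(1,0) (trapezoid, 2 panels, h=0.4500): 15.288453
R(2,0) (trapezoid, 4 panels, h=0.2250): 15.047865
R(1,1) = 15.288453 + (15.288453 − 16.235664)/3 = 14.972716
R(2,1) = 15.047865 + (15.047865 − 15.288453)/3 = 14.967669
R(2,2) = 14.967669 + (14.967669 − 14.972716)/15 = 14.967333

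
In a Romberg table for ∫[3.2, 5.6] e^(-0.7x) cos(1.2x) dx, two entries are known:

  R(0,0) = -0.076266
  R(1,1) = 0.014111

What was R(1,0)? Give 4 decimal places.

-0.0085

From R(1,1) = (4·R(1,0) − R(0,0))/3, solve for R(1,0):
4·R(1,0) = 3·0.014111 + (-0.076266) = -0.033933
R(1,0) = -0.008483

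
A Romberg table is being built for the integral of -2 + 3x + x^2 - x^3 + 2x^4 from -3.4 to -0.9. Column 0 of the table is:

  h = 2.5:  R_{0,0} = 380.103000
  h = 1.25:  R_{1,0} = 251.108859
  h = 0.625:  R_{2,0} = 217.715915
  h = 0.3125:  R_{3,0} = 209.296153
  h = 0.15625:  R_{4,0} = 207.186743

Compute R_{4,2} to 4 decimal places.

R_{3,1} = (4·209.296153 − 217.715915) / 3 = 206.489566
R_{4,1} = (4·207.186743 − 209.296153) / 3 = 206.483606
R_{4,2} = (16·206.483606 − 206.489566) / 15 = 206.483209

206.4832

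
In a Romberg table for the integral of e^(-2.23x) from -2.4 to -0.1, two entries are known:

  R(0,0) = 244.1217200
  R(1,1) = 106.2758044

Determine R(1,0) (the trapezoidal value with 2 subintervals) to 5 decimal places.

From R(1,1) = (4·R(1,0) − R(0,0))/3, solve for R(1,0):
4·R(1,0) = 3·106.2758044 + 244.1217200 = 562.9491332
R(1,0) = 140.7372833

140.73728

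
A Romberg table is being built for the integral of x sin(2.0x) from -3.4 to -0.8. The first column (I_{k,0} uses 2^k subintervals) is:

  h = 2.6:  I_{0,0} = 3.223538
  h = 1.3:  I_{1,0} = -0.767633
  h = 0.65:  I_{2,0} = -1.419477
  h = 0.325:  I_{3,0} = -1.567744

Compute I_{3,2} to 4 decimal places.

I_{2,1} = (4·(-1.419477) − (-0.767633)) / 3 = -1.636758
I_{3,1} = -1.567744 + (-1.567744 − (-1.419477))/3 = -1.617166
I_{3,2} = (16·(-1.617166) − (-1.636758)) / 15 = -1.615860

-1.6159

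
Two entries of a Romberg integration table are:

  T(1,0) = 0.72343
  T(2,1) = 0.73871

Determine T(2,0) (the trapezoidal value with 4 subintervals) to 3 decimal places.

0.735

From T(2,1) = (4·T(2,0) − T(1,0))/3, solve for T(2,0):
4·T(2,0) = 3·0.73871 + 0.72343 = 2.93956
T(2,0) = 0.73489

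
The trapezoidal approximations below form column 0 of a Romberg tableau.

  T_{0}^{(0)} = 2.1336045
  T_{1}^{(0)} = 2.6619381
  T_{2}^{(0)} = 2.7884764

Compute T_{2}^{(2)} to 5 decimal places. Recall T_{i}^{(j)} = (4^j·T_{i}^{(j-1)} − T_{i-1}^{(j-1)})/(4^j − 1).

2.83016

Richardson extrapolation on the trapezoidal column (denominator 4−1=3):
T_{1}^{(1)} = (4·2.6619381 − 2.1336045) / 3 = 2.8380493
T_{2}^{(1)} = (4·2.7884764 − 2.6619381) / 3 = 2.8306558
T_{2}^{(2)} = (16·2.8306558 − 2.8380493) / 15 = 2.8301629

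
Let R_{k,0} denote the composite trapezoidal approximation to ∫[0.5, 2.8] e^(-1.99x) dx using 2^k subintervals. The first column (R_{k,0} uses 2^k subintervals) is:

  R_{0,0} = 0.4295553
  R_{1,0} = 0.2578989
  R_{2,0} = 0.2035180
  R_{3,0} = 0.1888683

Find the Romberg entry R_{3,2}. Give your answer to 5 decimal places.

R_{2,1} = (4·0.2035180 − 0.2578989) / 3 = 0.1853910
R_{3,1} = 0.1888683 + (0.1888683 − 0.2035180)/3 = 0.1839851
R_{3,2} = 0.1839851 + (0.1839851 − 0.1853910)/15 = 0.1838914

0.18389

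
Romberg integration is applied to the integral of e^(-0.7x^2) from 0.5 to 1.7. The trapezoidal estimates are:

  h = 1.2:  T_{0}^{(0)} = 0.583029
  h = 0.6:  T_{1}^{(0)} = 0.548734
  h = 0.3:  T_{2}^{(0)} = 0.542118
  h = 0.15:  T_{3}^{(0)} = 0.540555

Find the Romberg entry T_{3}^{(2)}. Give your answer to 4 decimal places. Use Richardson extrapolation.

Richardson extrapolation on the trapezoidal column (denominator 4−1=3):
T_{2}^{(1)} = (4·0.542118 − 0.548734) / 3 = 0.539913
T_{3}^{(1)} = 0.540555 + (0.540555 − 0.542118)/3 = 0.540034
T_{3}^{(2)} = 0.540034 + (0.540034 − 0.539913)/15 = 0.540042

0.5400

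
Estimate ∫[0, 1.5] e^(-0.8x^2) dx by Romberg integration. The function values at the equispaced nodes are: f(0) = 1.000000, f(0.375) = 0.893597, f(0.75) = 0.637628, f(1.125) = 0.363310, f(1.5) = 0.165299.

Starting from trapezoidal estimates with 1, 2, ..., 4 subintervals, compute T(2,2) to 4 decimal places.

T(0,0) (trapezoid, 1 panel, h=1.5000): 0.873974
T(1,0) (trapezoid, 2 panels, h=0.7500): 0.915208
T(2,0) (trapezoid, 4 panels, h=0.3750): 0.928944
T(1,1) = 0.915208 + (0.915208 − 0.873974)/3 = 0.928953
T(2,1) = 0.928944 + (0.928944 − 0.915208)/3 = 0.933523
T(2,2) = 0.933523 + (0.933523 − 0.928953)/15 = 0.933828

0.9338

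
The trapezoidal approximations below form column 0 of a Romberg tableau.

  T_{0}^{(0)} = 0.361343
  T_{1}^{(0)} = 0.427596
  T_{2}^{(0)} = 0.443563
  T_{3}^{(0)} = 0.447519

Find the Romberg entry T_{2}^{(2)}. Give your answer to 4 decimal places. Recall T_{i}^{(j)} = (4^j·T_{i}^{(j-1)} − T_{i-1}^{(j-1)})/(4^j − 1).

0.4488

T_{1}^{(1)} = (4·0.427596 − 0.361343) / 3 = 0.449680
T_{2}^{(1)} = (4·0.443563 − 0.427596) / 3 = 0.448885
T_{2}^{(2)} = (16·0.448885 − 0.449680) / 15 = 0.448832
(Column j=1 coincides with Simpson's rule on the same nodes.)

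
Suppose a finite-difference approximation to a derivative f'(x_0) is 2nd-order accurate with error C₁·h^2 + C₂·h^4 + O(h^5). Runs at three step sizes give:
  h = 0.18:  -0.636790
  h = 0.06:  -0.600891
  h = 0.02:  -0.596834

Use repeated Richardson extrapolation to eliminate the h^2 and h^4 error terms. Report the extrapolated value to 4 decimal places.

First eliminate the h^2 term (factor 3^2 = 9):
  B₁ = (9·(-0.600891) − (-0.636790))/8 = -0.596404
  B₂ = (9·(-0.596834) − (-0.600891))/8 = -0.596327
Then eliminate the h^4 term (factor 3^4 = 81):
  (81·(-0.596327) − (-0.596404))/80 = -0.596326

-0.5963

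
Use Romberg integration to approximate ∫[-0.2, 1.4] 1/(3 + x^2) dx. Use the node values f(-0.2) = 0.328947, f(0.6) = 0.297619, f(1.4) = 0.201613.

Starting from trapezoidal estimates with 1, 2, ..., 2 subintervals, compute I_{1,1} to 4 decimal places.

I_{0,0} (trapezoid, 1 panel, h=1.6000): 0.424448
I_{1,0} (trapezoid, 2 panels, h=0.8000): 0.450319
I_{1,1} = 0.450319 + (0.450319 − 0.424448)/3 = 0.458943

0.4589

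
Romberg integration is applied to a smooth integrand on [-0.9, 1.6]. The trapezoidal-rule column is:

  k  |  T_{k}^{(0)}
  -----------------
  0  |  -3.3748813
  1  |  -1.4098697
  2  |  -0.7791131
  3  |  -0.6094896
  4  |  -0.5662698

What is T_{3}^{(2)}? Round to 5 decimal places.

Richardson extrapolation on the trapezoidal column (denominator 4−1=3):
T_{2}^{(1)} = -0.7791131 + (-0.7791131 − (-1.4098697))/3 = -0.5688609
T_{3}^{(1)} = (4·(-0.6094896) − (-0.7791131)) / 3 = -0.5529484
T_{3}^{(2)} = -0.5529484 + (-0.5529484 − (-0.5688609))/15 = -0.5518876

-0.55189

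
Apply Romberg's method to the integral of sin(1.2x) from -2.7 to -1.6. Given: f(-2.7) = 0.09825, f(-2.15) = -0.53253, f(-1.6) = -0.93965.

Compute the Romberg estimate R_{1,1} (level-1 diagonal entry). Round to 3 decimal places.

-0.545

R_{0,0} (trapezoid, 1 panel, h=1.1000): -0.46277
R_{1,0} (trapezoid, 2 panels, h=0.5500): -0.52428
R_{1,1} = -0.52428 + (-0.52428 − (-0.46277))/3 = -0.54478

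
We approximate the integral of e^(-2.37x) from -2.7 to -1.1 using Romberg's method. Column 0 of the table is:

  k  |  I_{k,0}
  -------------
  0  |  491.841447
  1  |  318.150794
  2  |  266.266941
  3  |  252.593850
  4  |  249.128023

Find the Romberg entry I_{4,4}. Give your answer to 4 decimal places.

Richardson extrapolation on the trapezoidal column (denominator 4−1=3):
I_{1,1} = (4·318.150794 − 491.841447) / 3 = 260.253910
I_{2,1} = (4·266.266941 − 318.150794) / 3 = 248.972323
I_{3,1} = (4·252.593850 − 266.266941) / 3 = 248.036153
I_{4,1} = (4·249.128023 − 252.593850) / 3 = 247.972747
I_{2,2} = 248.972323 + (248.972323 − 260.253910)/15 = 248.220217
I_{3,2} = (16·248.036153 − 248.972323) / 15 = 247.973742
I_{4,2} = (16·247.972747 − 248.036153) / 15 = 247.968520
I_{3,3} = (64·247.973742 − 248.220217) / 63 = 247.969830
I_{4,3} = (64·247.968520 − 247.973742) / 63 = 247.968437
I_{4,4} = 247.968437 + (247.968437 − 247.969830)/255 = 247.968432

247.9684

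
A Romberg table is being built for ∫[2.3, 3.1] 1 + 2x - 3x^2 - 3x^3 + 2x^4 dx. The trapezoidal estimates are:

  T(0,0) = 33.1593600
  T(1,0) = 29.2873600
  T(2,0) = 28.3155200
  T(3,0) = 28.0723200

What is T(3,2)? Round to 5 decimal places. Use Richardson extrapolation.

Richardson extrapolation on the trapezoidal column (denominator 4−1=3):
T(2,1) = 28.3155200 + (28.3155200 − 29.2873600)/3 = 27.9915733
T(3,1) = 28.0723200 + (28.0723200 − 28.3155200)/3 = 27.9912533
T(3,2) = (16·27.9912533 − 27.9915733) / 15 = 27.9912320

27.99123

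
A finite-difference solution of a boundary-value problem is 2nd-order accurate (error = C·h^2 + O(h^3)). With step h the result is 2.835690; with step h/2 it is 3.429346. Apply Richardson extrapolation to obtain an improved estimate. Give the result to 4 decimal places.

Extrapolated value = (4·A(h/2) − A(h)) / (4 − 1)
= (4·3.429346 − 2.835690) / 3
= 10.881694 / 3 = 3.627231

3.6272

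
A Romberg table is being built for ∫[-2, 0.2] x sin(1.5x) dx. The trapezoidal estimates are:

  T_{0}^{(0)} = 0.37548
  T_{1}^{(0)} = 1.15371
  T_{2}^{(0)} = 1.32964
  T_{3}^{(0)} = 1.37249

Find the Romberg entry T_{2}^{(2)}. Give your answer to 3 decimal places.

1.387

Richardson extrapolation on the trapezoidal column (denominator 4−1=3):
T_{1}^{(1)} = 1.15371 + (1.15371 − 0.37548)/3 = 1.41312
T_{2}^{(1)} = 1.32964 + (1.32964 − 1.15371)/3 = 1.38828
T_{2}^{(2)} = 1.38828 + (1.38828 − 1.41312)/15 = 1.38662
(Column j=1 coincides with Simpson's rule on the same nodes.)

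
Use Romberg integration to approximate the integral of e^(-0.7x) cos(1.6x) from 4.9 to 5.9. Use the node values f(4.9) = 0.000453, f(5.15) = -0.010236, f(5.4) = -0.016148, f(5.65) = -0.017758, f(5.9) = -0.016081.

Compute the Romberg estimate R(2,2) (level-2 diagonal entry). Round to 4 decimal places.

-0.0133

R(0,0) (trapezoid, 1 panel, h=1.0000): -0.007814
R(1,0) (trapezoid, 2 panels, h=0.5000): -0.011981
R(2,0) (trapezoid, 4 panels, h=0.2500): -0.012989
R(1,1) = -0.011981 + (-0.011981 − (-0.007814))/3 = -0.013370
R(2,1) = -0.012989 + (-0.012989 − (-0.011981))/3 = -0.013325
R(2,2) = -0.013325 + (-0.013325 − (-0.013370))/15 = -0.013322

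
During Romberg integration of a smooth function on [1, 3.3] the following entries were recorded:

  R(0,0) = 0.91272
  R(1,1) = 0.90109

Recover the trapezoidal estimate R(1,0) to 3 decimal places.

0.904

From R(1,1) = (4·R(1,0) − R(0,0))/3, solve for R(1,0):
4·R(1,0) = 3·0.90109 + 0.91272 = 3.61599
R(1,0) = 0.90400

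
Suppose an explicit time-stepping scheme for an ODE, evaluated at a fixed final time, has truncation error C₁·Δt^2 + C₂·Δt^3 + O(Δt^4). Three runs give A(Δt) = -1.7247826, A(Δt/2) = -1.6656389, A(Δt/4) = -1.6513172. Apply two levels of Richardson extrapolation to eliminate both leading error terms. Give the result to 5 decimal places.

-1.64663

First eliminate the Δt^2 term (factor 2^2 = 4):
  B₁ = (4·(-1.6656389) − (-1.7247826))/3 = -1.6459243
  B₂ = (4·(-1.6513172) − (-1.6656389))/3 = -1.6465433
Then eliminate the Δt^3 term (factor 2^3 = 8):
  (8·(-1.6465433) − (-1.6459243))/7 = -1.6466317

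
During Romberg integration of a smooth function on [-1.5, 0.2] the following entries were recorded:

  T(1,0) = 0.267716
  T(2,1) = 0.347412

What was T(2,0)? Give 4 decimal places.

From T(2,1) = (4·T(2,0) − T(1,0))/3, solve for T(2,0):
4·T(2,0) = 3·0.347412 + 0.267716 = 1.309952
T(2,0) = 0.327488

0.3275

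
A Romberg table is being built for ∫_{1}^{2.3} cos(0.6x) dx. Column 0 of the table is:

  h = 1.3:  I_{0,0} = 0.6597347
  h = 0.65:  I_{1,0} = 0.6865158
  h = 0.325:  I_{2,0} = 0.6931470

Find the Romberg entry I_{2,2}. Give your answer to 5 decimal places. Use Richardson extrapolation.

0.69535

I_{1,1} = 0.6865158 + (0.6865158 − 0.6597347)/3 = 0.6954428
I_{2,1} = 0.6931470 + (0.6931470 − 0.6865158)/3 = 0.6953574
I_{2,2} = 0.6953574 + (0.6953574 − 0.6954428)/15 = 0.6953517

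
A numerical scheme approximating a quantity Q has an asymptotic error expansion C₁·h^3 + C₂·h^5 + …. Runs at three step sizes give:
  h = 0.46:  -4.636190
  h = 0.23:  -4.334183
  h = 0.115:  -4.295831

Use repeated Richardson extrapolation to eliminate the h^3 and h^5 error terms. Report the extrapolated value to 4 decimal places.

-4.2903

First eliminate the h^3 term (factor 2^3 = 8):
  B₁ = (8·(-4.334183) − (-4.636190))/7 = -4.291039
  B₂ = (8·(-4.295831) − (-4.334183))/7 = -4.290352
Then eliminate the h^5 term (factor 2^5 = 32):
  (32·(-4.290352) − (-4.291039))/31 = -4.290330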